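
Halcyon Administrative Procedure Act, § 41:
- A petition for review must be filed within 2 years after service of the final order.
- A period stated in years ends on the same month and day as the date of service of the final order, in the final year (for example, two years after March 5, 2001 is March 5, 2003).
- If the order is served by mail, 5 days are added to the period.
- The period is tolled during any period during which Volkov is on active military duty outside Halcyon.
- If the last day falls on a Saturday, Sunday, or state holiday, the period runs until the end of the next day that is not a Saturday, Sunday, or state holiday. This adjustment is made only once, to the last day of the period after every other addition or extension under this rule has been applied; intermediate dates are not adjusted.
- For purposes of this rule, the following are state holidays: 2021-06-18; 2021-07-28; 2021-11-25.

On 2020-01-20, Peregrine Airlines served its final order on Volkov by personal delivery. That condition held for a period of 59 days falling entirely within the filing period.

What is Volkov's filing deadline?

2 years after 2020-01-20 is January 20, 2022.
Service was not by mail, so no mail extension applies.
Tolling adds 59 days: January 20, 2022 + 59 days = March 20, 2022.
March 20, 2022 is Sunday. The next qualifying day is March 21, 2022.

March 21, 2022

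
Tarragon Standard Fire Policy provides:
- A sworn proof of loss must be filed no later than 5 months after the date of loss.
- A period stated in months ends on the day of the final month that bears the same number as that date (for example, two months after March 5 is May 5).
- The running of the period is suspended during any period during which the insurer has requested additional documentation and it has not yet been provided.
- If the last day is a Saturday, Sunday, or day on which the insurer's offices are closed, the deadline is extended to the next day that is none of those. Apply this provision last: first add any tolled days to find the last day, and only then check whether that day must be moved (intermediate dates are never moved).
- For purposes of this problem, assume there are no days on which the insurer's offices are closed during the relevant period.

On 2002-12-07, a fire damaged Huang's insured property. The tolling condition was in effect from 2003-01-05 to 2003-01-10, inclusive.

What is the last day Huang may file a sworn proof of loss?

May 13, 2003

5 months after 2002-12-07 is May 7, 2003.
From January 5, 2003 through January 10, 2003 inclusive is 6 days; tolling adds 6 days: May 7, 2003 + 6 days = May 13, 2003.
May 13, 2003 is a Tuesday and not a day on which the insurer's offices are closed, so no extension applies.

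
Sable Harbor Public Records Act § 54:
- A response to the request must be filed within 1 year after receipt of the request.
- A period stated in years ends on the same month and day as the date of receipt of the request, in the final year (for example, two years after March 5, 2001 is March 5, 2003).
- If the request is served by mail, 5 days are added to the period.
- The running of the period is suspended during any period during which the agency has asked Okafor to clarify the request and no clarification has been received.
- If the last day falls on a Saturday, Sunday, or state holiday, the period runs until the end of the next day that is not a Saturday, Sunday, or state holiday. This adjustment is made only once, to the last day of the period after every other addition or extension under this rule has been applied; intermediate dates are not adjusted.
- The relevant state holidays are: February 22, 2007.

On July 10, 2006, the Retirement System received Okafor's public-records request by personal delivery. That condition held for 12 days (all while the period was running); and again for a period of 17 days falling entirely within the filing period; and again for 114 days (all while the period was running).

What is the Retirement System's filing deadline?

November 30, 2007

1 year after July 10, 2006 is July 10, 2007.
Service was not by mail, so no mail extension applies.
Tolling adds 12 days: July 10, 2007 + 12 days = July 22, 2007.
Tolling adds 17 days: July 22, 2007 + 17 days = August 8, 2007.
Tolling adds 114 days: August 8, 2007 + 114 days = November 30, 2007.
November 30, 2007 is a Friday and not a state holiday, so no extension applies.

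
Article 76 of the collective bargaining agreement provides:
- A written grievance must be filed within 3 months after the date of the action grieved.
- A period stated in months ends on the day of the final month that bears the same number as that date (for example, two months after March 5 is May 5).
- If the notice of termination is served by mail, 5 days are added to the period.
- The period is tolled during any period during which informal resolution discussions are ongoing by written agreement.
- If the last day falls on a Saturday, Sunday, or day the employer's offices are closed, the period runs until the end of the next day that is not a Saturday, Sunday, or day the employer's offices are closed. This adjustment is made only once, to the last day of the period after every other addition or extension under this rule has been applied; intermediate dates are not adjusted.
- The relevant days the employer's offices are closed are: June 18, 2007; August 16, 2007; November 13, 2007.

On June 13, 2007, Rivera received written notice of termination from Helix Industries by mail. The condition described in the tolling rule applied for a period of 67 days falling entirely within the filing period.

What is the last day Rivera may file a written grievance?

3 months after June 13, 2007 is September 13, 2007.
Service was by mail, adding 5 days: September 13, 2007 + 5 days = September 18, 2007.
Tolling adds 67 days: September 18, 2007 + 67 days = November 24, 2007.
November 24, 2007 is Saturday; November 25, 2007 is Sunday. The next qualifying day is November 26, 2007.

November 26, 2007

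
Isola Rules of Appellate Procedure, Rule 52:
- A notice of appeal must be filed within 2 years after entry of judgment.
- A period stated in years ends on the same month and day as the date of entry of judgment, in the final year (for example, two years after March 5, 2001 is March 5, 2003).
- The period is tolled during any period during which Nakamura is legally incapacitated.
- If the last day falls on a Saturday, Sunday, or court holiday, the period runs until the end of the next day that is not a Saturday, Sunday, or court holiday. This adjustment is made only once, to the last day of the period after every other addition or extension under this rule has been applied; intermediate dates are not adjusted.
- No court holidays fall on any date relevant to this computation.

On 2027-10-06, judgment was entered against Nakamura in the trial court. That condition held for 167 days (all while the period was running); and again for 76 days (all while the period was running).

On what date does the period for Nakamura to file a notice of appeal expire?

June 6, 2030

2 years after 2027-10-06 is October 6, 2029.
Tolling adds 167 days: October 6, 2029 + 167 days = March 22, 2030.
Tolling adds 76 days: March 22, 2030 + 76 days = June 6, 2030.
June 6, 2030 is a Thursday and not a court holiday, so no extension applies.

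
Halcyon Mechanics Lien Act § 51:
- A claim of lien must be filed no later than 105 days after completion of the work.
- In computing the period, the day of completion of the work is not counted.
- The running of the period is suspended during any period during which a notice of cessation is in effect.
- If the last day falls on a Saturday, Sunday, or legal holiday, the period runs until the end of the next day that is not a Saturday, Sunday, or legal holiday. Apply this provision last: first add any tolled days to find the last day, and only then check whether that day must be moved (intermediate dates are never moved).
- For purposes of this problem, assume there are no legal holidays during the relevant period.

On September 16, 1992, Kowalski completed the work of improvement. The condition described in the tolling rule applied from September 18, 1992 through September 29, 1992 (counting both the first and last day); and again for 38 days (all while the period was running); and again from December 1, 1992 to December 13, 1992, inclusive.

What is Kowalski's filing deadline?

105 days after September 16, 1992 is December 30, 1992.
From September 18, 1992 through September 29, 1992 inclusive is 12 days; tolling adds 12 days: December 30, 1992 + 12 days = January 11, 1993.
Tolling adds 38 days: January 11, 1993 + 38 days = February 18, 1993.
From December 1, 1992 through December 13, 1992 inclusive is 13 days; tolling adds 13 days: February 18, 1993 + 13 days = March 3, 1993.
March 3, 1993 is a Wednesday and not a legal holiday, so no extension applies.

March 3, 1993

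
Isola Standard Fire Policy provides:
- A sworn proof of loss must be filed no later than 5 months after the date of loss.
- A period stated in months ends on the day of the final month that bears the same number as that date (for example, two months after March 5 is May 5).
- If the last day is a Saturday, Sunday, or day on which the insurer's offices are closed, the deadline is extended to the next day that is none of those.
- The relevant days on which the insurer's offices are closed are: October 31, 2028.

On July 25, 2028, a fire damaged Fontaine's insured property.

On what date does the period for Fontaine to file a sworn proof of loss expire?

5 months after July 25, 2028 is December 25, 2028.
December 25, 2028 is a Monday and not a day on which the insurer's offices are closed, so no extension applies.

December 25, 2028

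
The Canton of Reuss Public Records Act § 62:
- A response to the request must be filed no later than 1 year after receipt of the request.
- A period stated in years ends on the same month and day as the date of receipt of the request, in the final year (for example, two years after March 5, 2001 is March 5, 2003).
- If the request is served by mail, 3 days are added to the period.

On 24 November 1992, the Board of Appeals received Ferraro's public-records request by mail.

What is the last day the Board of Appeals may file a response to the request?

1 year after 24 November 1992 is November 24, 1993.
Service was by mail, adding 3 days: November 24, 1993 + 3 days = November 27, 1993.

November 27, 1993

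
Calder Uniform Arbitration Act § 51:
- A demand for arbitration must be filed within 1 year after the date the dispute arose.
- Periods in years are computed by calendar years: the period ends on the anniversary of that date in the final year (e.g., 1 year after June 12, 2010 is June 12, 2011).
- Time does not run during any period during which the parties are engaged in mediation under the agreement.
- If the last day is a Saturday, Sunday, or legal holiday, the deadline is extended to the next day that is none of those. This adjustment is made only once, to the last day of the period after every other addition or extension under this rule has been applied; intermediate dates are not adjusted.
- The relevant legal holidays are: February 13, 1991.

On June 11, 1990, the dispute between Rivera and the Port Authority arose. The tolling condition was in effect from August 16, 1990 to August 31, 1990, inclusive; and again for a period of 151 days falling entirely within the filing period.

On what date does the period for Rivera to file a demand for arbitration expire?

November 25, 1991

1 year after June 11, 1990 is June 11, 1991.
From August 16, 1990 through August 31, 1990 inclusive is 16 days; tolling adds 16 days: June 11, 1991 + 16 days = June 27, 1991.
Tolling adds 151 days: June 27, 1991 + 151 days = November 25, 1991.
November 25, 1991 is a Monday and not a legal holiday, so no extension applies.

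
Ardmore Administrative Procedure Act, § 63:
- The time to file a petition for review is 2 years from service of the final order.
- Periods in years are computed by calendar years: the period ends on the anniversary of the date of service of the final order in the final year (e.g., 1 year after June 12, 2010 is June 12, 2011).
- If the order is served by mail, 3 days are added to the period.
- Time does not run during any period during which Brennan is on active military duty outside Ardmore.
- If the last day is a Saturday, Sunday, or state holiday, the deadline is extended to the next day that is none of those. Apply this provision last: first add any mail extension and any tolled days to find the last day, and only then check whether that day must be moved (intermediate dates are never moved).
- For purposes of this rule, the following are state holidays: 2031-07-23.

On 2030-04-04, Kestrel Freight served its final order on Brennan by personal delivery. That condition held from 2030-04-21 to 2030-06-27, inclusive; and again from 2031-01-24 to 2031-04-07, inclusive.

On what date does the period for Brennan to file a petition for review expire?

August 24, 2032

2 years after 2030-04-04 is April 4, 2032.
Service was not by mail, so no mail extension applies.
From April 21, 2030 through June 27, 2030 inclusive is 68 days; tolling adds 68 days: April 4, 2032 + 68 days = June 11, 2032.
From January 24, 2031 through April 7, 2031 inclusive is 74 days; tolling adds 74 days: June 11, 2032 + 74 days = August 24, 2032.
August 24, 2032 is a Tuesday and not a state holiday, so no extension applies.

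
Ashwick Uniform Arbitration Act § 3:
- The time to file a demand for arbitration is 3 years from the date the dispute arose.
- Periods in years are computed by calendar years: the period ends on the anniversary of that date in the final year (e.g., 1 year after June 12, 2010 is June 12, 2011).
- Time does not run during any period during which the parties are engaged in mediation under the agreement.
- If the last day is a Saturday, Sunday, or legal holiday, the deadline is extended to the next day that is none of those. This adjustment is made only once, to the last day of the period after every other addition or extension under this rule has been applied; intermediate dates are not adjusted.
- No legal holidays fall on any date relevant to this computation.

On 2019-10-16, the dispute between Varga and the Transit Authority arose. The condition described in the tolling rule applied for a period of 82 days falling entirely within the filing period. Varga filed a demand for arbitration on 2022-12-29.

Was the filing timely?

3 years after 2019-10-16 is October 16, 2022.
Tolling adds 82 days: October 16, 2022 + 82 days = January 6, 2023.
January 6, 2023 is a Friday and not a legal holiday, so no extension applies.
The deadline is January 6, 2023; the filing on December 29, 2022 is on or before that date.

Yes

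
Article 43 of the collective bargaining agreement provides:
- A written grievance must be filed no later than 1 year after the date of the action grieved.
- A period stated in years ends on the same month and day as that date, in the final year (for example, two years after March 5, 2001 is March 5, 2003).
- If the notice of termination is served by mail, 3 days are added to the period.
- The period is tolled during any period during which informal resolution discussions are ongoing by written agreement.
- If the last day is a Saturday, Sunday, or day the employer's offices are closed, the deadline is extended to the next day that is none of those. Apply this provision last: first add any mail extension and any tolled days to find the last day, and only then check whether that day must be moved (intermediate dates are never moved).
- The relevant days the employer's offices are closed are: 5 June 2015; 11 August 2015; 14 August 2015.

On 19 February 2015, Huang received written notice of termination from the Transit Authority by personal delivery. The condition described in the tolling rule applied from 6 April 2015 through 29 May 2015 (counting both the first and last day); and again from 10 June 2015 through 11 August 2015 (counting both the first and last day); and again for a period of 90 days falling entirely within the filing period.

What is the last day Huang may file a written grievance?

1 year after 19 February 2015 is February 19, 2016.
Service was not by mail, so no mail extension applies.
From April 6, 2015 through May 29, 2015 inclusive is 54 days; tolling adds 54 days: February 19, 2016 + 54 days = April 13, 2016.
From June 10, 2015 through August 11, 2015 inclusive is 63 days; tolling adds 63 days: April 13, 2016 + 63 days = June 15, 2016.
Tolling adds 90 days: June 15, 2016 + 90 days = September 13, 2016.
September 13, 2016 is a Tuesday and not a day the employer's offices are closed, so no extension applies.

September 13, 2016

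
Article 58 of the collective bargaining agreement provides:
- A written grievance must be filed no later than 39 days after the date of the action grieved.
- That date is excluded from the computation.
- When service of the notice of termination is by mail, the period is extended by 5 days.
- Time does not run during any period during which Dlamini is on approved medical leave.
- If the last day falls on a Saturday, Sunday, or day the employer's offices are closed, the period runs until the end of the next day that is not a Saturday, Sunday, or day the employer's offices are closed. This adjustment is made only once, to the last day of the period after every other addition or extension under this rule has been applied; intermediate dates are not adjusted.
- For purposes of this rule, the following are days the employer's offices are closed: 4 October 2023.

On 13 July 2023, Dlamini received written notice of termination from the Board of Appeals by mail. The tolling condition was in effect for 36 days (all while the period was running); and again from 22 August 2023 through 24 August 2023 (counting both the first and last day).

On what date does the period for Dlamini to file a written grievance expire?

October 5, 2023

39 days after 13 July 2023 is August 21, 2023.
Service was by mail, adding 5 days: August 21, 2023 + 5 days = August 26, 2023.
Tolling adds 36 days: August 26, 2023 + 36 days = October 1, 2023.
From August 22, 2023 through August 24, 2023 inclusive is 3 days; tolling adds 3 days: October 1, 2023 + 3 days = October 4, 2023.
October 4, 2023 is a listed holiday. The next qualifying day is October 5, 2023.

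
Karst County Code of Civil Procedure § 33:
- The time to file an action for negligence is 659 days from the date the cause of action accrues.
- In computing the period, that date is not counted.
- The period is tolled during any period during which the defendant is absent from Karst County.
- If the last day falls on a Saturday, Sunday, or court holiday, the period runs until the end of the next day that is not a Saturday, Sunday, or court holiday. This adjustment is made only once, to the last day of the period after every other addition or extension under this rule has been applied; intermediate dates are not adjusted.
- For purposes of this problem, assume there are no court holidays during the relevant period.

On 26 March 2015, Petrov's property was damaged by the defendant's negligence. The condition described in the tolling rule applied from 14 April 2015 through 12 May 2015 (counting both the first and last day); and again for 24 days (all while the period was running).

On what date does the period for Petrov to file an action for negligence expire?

March 7, 2017

659 days after 26 March 2015 is January 13, 2017.
From April 14, 2015 through May 12, 2015 inclusive is 29 days; tolling adds 29 days: January 13, 2017 + 29 days = February 11, 2017.
Tolling adds 24 days: February 11, 2017 + 24 days = March 7, 2017.
March 7, 2017 is a Tuesday and not a court holiday, so no extension applies.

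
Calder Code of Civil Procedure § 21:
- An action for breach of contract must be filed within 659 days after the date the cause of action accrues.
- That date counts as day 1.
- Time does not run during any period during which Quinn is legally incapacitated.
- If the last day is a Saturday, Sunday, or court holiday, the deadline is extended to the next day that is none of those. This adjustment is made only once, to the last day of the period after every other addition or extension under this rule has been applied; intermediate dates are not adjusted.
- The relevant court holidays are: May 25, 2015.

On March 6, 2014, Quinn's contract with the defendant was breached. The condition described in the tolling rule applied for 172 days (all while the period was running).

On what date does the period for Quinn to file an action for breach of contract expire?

June 13, 2016

Counting March 6, 2014 as day 1, day 659 is December 24, 2015.
Tolling adds 172 days: December 24, 2015 + 172 days = June 13, 2016.
June 13, 2016 is a Monday and not a court holiday, so no extension applies.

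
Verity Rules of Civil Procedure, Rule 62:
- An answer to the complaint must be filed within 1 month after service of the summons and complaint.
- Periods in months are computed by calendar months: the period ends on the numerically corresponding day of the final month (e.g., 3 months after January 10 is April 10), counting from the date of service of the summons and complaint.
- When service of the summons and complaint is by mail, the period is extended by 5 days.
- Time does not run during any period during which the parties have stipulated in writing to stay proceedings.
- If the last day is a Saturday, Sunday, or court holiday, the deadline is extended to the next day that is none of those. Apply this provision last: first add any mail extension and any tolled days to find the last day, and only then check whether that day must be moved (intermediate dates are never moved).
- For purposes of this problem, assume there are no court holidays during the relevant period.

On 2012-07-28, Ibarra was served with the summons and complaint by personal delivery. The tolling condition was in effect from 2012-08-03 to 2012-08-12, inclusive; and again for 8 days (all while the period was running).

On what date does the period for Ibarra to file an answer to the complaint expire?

1 month after 2012-07-28 is August 28, 2012.
Service was not by mail, so no mail extension applies.
From August 3, 2012 through August 12, 2012 inclusive is 10 days; tolling adds 10 days: August 28, 2012 + 10 days = September 7, 2012.
Tolling adds 8 days: September 7, 2012 + 8 days = September 15, 2012.
September 15, 2012 is Saturday; September 16, 2012 is Sunday. The next qualifying day is September 17, 2012.

September 17, 2012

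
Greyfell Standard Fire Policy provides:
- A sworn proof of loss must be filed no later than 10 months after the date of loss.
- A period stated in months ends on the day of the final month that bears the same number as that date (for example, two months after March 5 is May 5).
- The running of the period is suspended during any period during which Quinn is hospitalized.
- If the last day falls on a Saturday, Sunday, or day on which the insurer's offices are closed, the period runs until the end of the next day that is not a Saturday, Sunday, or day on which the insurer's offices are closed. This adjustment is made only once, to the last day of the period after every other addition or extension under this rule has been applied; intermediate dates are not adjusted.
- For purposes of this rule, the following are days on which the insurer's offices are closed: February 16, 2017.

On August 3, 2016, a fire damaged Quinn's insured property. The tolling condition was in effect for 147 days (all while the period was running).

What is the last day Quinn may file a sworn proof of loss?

10 months after August 3, 2016 is June 3, 2017.
Tolling adds 147 days: June 3, 2017 + 147 days = October 28, 2017.
October 28, 2017 is Saturday; October 29, 2017 is Sunday. The next qualifying day is October 30, 2017.

October 30, 2017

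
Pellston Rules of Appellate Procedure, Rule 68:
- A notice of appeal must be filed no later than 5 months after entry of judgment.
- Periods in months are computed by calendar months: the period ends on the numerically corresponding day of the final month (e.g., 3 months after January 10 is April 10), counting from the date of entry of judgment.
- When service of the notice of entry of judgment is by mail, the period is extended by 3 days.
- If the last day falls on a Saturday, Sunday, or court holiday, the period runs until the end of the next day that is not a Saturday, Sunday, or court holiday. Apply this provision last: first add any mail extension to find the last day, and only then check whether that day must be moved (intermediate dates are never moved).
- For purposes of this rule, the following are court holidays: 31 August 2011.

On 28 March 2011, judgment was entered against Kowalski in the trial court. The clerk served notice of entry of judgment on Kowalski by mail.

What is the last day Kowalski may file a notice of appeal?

5 months after 28 March 2011 is August 28, 2011.
Service was by mail, adding 3 days: August 28, 2011 + 3 days = August 31, 2011.
August 31, 2011 is a listed holiday. The next qualifying day is September 1, 2011.

September 1, 2011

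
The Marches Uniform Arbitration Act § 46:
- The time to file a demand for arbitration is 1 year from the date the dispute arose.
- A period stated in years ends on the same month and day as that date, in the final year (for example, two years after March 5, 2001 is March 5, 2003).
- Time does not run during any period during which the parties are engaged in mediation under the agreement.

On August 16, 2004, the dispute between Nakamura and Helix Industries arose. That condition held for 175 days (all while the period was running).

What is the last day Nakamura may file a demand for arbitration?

1 year after August 16, 2004 is August 16, 2005.
Tolling adds 175 days: August 16, 2005 + 175 days = February 7, 2006.

February 7, 2006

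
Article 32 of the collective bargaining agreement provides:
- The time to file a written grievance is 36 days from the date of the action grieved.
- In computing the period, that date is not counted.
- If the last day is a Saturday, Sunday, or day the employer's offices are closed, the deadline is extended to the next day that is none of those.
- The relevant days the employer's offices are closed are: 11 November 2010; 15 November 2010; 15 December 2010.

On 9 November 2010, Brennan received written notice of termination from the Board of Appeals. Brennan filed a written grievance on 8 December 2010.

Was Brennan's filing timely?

Yes

36 days after 9 November 2010 is December 15, 2010.
December 15, 2010 is a listed holiday. The next qualifying day is December 16, 2010.
The deadline is December 16, 2010; the filing on December 8, 2010 is on or before that date.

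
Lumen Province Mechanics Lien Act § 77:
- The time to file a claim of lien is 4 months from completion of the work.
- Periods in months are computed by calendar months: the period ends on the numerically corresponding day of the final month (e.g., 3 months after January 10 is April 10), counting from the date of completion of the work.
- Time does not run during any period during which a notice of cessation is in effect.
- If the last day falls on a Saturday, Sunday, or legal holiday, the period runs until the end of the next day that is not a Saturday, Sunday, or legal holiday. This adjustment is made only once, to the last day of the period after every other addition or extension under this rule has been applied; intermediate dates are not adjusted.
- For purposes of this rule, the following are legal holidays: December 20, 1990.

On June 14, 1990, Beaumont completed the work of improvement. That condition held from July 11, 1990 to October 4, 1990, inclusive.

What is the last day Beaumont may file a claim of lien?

4 months after June 14, 1990 is October 14, 1990.
From July 11, 1990 through October 4, 1990 inclusive is 86 days; tolling adds 86 days: October 14, 1990 + 86 days = January 8, 1991.
January 8, 1991 is a Tuesday and not a legal holiday, so no extension applies.

January 8, 1991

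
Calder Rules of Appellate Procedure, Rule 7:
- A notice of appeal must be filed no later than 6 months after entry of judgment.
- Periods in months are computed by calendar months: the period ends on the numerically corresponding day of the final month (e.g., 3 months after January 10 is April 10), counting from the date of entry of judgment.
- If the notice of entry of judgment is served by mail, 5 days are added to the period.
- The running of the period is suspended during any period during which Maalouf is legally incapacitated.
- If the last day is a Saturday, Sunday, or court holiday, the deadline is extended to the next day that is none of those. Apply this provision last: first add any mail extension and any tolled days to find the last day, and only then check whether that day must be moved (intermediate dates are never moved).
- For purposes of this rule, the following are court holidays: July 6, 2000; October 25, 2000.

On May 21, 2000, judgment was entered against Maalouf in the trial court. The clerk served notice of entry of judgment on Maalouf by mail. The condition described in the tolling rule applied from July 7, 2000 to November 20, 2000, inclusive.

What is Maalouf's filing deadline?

April 12, 2001

6 months after May 21, 2000 is November 21, 2000.
Service was by mail, adding 5 days: November 21, 2000 + 5 days = November 26, 2000.
From July 7, 2000 through November 20, 2000 inclusive is 137 days; tolling adds 137 days: November 26, 2000 + 137 days = April 12, 2001.
April 12, 2001 is a Thursday and not a court holiday, so no extension applies.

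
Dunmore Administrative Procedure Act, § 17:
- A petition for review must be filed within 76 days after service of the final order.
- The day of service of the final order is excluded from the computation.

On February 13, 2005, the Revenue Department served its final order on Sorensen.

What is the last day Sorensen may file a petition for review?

April 30, 2005

76 days after February 13, 2005 is April 30, 2005.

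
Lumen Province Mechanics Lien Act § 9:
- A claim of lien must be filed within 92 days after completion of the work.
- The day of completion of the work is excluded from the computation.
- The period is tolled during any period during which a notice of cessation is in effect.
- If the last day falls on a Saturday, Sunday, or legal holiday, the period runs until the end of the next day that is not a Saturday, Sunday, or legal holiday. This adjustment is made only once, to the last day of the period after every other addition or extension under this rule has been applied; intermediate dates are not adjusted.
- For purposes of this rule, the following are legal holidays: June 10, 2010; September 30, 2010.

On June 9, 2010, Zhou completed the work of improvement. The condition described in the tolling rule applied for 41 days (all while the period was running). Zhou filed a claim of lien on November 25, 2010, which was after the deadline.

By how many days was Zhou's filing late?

36 days

92 days after June 9, 2010 is September 9, 2010.
Tolling adds 41 days: September 9, 2010 + 41 days = October 20, 2010.
October 20, 2010 is a Wednesday and not a legal holiday, so no extension applies.
The deadline is October 20, 2010; from October 20, 2010 to November 25, 2010 is 36 days.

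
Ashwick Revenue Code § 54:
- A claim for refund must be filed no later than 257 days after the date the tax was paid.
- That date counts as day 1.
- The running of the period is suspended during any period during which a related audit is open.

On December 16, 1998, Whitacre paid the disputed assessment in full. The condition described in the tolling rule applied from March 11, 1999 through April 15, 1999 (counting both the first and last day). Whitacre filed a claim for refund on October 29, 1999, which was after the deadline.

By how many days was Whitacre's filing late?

Counting December 16, 1998 as day 1, day 257 is August 29, 1999.
From March 11, 1999 through April 15, 1999 inclusive is 36 days; tolling adds 36 days: August 29, 1999 + 36 days = October 4, 1999.
The deadline is October 4, 1999; from October 4, 1999 to October 29, 1999 is 25 days.

25 days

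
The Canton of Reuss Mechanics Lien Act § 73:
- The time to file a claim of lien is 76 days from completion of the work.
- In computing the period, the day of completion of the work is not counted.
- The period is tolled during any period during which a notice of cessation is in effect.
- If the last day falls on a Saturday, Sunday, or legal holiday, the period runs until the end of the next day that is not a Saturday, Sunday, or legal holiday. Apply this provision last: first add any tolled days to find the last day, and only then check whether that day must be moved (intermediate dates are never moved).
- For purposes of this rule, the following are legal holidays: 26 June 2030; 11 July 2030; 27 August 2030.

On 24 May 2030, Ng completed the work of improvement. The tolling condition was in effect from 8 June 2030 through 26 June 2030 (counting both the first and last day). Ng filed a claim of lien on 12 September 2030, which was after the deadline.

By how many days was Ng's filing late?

15 days

76 days after 24 May 2030 is August 8, 2030.
From June 8, 2030 through June 26, 2030 inclusive is 19 days; tolling adds 19 days: August 8, 2030 + 19 days = August 27, 2030.
August 27, 2030 is a listed holiday. The next qualifying day is August 28, 2030.
The deadline is August 28, 2030; from August 28, 2030 to September 12, 2030 is 15 days.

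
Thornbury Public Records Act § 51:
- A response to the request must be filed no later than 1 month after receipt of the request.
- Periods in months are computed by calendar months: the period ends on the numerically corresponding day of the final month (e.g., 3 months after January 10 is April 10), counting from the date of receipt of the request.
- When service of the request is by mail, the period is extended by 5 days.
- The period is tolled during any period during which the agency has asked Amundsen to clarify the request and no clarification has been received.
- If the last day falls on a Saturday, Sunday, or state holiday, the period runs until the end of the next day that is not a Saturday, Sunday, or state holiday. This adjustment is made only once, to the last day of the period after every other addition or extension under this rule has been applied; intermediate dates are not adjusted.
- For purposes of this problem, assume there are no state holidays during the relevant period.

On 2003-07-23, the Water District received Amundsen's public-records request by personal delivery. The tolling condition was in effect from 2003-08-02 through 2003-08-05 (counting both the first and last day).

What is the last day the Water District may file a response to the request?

1 month after 2003-07-23 is August 23, 2003.
Service was not by mail, so no mail extension applies.
From August 2, 2003 through August 5, 2003 inclusive is 4 days; tolling adds 4 days: August 23, 2003 + 4 days = August 27, 2003.
August 27, 2003 is a Wednesday and not a state holiday, so no extension applies.

August 27, 2003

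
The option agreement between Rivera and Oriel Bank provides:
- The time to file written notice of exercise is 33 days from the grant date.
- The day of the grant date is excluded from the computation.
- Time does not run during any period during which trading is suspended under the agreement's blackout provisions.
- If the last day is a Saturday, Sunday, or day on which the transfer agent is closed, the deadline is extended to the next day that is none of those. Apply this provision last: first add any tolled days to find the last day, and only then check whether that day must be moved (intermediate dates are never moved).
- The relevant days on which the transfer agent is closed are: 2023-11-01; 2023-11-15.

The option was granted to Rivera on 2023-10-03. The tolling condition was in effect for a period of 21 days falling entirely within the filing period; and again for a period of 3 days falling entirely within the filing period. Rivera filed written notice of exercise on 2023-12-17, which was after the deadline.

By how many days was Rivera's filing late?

18 days

33 days after 2023-10-03 is November 5, 2023.
Tolling adds 21 days: November 5, 2023 + 21 days = November 26, 2023.
Tolling adds 3 days: November 26, 2023 + 3 days = November 29, 2023.
November 29, 2023 is a Wednesday and not a day on which the transfer agent is closed, so no extension applies.
The deadline is November 29, 2023; from November 29, 2023 to December 17, 2023 is 18 days.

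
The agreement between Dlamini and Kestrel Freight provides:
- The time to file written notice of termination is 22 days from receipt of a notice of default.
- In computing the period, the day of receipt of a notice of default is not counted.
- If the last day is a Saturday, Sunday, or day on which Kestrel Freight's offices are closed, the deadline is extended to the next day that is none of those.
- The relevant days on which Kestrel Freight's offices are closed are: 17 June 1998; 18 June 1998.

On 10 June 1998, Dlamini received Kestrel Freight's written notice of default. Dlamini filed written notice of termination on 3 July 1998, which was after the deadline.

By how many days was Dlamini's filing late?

1 day

22 days after 10 June 1998 is July 2, 1998.
July 2, 1998 is a Thursday and not a day on which Kestrel Freight's offices are closed, so no extension applies.
The deadline is July 2, 1998; from July 2, 1998 to July 3, 1998 is 1 days.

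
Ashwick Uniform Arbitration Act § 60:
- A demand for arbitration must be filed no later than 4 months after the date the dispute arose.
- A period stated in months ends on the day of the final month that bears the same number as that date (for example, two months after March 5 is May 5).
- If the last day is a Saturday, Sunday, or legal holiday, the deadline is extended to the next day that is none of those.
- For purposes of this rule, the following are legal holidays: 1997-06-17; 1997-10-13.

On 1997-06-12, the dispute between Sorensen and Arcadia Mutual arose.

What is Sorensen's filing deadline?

October 14, 1997

4 months after 1997-06-12 is October 12, 1997.
October 12, 1997 is Sunday; October 13, 1997 is a listed holiday. The next qualifying day is October 14, 1997.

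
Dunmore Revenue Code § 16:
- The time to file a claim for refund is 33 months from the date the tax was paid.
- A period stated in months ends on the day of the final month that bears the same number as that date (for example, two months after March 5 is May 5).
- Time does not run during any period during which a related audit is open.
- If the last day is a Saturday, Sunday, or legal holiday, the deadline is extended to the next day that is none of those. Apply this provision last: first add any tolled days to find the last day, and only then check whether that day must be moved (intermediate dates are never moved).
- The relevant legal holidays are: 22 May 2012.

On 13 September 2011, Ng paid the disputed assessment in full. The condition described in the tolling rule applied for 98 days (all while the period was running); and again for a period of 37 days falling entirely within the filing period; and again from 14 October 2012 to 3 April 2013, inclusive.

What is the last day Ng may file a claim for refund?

33 months after 13 September 2011 is June 13, 2014.
Tolling adds 98 days: June 13, 2014 + 98 days = September 19, 2014.
Tolling adds 37 days: September 19, 2014 + 37 days = October 26, 2014.
From October 14, 2012 through April 3, 2013 inclusive is 172 days; tolling adds 172 days: October 26, 2014 + 172 days = April 16, 2015.
April 16, 2015 is a Thursday and not a legal holiday, so no extension applies.

April 16, 2015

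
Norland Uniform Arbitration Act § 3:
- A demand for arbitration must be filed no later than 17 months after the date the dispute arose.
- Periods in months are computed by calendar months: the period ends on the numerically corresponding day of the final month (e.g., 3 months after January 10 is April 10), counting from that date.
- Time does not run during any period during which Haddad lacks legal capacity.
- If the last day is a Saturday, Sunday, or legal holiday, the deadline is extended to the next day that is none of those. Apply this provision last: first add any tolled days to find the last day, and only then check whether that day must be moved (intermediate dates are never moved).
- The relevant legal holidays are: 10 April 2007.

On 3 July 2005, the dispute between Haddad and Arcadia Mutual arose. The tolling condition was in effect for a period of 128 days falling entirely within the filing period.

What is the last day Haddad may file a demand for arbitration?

17 months after 3 July 2005 is December 3, 2006.
Tolling adds 128 days: December 3, 2006 + 128 days = April 10, 2007.
April 10, 2007 is a listed holiday. The next qualifying day is April 11, 2007.

April 11, 2007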